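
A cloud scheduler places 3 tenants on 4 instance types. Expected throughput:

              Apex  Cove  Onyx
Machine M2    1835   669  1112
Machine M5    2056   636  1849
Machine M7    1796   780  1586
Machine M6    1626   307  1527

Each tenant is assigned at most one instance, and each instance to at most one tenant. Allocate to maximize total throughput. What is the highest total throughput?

Maximum total: 4464 ops/s

Optimal: Apex→Machine M2 (1835 ops/s), Cove→Machine M7 (780 ops/s), Onyx→Machine M5 (1849 ops/s) — total 1835+780+1849 = 4464 ops/s.
Row-greedy (each tenant in turn takes its best remaining instance) gives 4363 ops/s, worse by 101.
Next-best assignment: Apex→Machine M5, Cove→Machine M7, Onyx→Machine M6 = 4363 ops/s.
No other one-to-one assignment exceeds 4464 ops/s.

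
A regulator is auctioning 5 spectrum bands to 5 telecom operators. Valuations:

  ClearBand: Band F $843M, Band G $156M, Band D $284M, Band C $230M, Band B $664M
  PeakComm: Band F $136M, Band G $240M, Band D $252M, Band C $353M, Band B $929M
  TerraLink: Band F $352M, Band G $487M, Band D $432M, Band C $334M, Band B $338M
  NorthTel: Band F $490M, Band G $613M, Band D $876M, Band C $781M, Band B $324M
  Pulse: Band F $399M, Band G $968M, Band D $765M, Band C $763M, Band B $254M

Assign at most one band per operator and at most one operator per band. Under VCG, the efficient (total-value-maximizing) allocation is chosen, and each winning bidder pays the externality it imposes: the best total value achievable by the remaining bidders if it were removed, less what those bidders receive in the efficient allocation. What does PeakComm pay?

Efficient allocation: ClearBand→Band F ($843M), PeakComm→Band B ($929M), TerraLink→Band D ($432M), NorthTel→Band C ($781M), Pulse→Band G ($968M); total welfare W = $3953M.
PeakComm receives Band B at value $929M, so the others get W − 929 = $3024M.
Without PeakComm: best allocation of the remaining 4 bidders over all 5 bands is ClearBand→Band F ($843M), TerraLink→Band B ($338M), NorthTel→Band D ($876M), Pulse→Band G ($968M), total $3025M.
VCG payment = (others' best without PeakComm) − (others' welfare with PeakComm) = 3025 − 3024 = $1M.

PeakComm pays $1M.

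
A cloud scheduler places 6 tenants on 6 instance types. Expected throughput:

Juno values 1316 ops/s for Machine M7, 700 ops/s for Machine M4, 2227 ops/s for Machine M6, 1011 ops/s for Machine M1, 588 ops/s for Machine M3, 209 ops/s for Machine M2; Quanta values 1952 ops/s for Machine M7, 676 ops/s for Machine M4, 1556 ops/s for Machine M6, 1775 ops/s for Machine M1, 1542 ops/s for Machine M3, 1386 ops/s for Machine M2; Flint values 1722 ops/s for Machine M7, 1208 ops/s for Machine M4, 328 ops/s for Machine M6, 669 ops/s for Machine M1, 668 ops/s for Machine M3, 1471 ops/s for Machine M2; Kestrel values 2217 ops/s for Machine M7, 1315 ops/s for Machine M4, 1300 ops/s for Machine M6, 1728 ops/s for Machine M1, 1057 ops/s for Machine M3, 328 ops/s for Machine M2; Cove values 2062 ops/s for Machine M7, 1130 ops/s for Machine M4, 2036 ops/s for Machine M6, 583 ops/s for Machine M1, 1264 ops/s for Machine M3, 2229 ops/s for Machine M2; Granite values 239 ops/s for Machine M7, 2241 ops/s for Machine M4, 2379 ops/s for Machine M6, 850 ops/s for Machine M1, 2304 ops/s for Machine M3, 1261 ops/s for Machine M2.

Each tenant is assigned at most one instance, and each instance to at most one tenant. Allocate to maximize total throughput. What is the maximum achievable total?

Maximum total: 11960 ops/s

Optimal: Juno→Machine M6 (2227 ops/s), Quanta→Machine M1 (1775 ops/s), Flint→Machine M4 (1208 ops/s), Kestrel→Machine M7 (2217 ops/s), Cove→Machine M2 (2229 ops/s), Granite→Machine M3 (2304 ops/s) — total 2227+1775+1208+2217+2229+2304 = 11960 ops/s.
Row-greedy (each tenant in turn takes its best remaining instance) gives 10883 ops/s, worse by 1077.
Swapping Flint↔Juno (Flint→Machine M6 328 ops/s, Juno→Machine M4 700 ops/s) loses 2407.
Checked against all permutations: 11960 ops/s is optimal.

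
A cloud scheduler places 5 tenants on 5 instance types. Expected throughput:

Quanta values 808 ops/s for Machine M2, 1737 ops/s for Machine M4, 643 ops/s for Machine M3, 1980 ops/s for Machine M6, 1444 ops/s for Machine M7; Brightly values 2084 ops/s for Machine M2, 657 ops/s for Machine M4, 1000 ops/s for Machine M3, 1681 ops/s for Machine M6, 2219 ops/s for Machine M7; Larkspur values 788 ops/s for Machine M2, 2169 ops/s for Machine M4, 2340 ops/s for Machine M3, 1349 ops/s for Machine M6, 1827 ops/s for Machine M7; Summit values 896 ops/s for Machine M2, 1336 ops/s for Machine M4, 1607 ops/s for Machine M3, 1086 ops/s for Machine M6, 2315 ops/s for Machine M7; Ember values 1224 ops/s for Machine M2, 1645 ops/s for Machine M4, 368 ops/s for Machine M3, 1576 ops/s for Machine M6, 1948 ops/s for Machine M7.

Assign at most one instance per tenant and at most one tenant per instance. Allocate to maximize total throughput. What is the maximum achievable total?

Optimal: Quanta→Machine M6 (1980 ops/s), Brightly→Machine M2 (2084 ops/s), Larkspur→Machine M3 (2340 ops/s), Summit→Machine M7 (2315 ops/s), Ember→Machine M4 (1645 ops/s) — total 1980+2084+2340+2315+1645 = 10364 ops/s.
Row-greedy (each tenant in turn takes its best remaining instance) gives 9099 ops/s, worse by 1265.
Swapping Larkspur↔Summit (Larkspur→Machine M7 1827 ops/s, Summit→Machine M3 1607 ops/s) loses 1221.
Every other assignment is strictly worse.

Max total: 10364 ops/s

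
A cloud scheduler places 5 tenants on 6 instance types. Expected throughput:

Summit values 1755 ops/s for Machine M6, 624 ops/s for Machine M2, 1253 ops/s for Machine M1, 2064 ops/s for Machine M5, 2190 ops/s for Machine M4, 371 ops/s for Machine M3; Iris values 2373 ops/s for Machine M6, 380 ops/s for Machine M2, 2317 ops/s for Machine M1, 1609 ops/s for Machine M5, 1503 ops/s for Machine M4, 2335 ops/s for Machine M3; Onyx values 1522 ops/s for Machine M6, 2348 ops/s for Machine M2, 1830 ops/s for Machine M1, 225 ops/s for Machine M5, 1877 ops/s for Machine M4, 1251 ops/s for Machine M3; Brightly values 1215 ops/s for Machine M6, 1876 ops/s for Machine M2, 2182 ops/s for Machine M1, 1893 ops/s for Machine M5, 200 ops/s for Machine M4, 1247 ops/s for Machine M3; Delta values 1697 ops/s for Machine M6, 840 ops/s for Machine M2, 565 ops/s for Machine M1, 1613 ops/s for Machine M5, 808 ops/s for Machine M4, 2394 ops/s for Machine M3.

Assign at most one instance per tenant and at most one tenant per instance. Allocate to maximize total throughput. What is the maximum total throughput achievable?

Optimal: Summit→Machine M4 (2190 ops/s), Iris→Machine M6 (2373 ops/s), Onyx→Machine M2 (2348 ops/s), Brightly→Machine M1 (2182 ops/s), Delta→Machine M3 (2394 ops/s) — total 2190+2373+2348+2182+2394 = 11487 ops/s.
Column-greedy (each instance in turn goes to its best remaining tenant) gives 9775 ops/s, worse by 1712.
Next-best assignment: Summit→Machine M5, Iris→Machine M6, Onyx→Machine M2, Brightly→Machine M1, Delta→Machine M3 = 11361 ops/s.

Maximum total: 11487 ops/s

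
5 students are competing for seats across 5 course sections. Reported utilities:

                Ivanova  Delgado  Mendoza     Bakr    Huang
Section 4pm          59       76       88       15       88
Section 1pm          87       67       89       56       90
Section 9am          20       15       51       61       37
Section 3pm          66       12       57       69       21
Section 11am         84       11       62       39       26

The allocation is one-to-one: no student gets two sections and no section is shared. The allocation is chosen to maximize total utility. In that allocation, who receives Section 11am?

Optimal: Ivanova→Section 11am (84 points), Delgado→Section 4pm (76 points), Mendoza→Section 9am (51 points), Bakr→Section 3pm (69 points), Huang→Section 1pm (90 points) — total 84+76+51+69+90 = 370 points.
Column-greedy (each section in turn goes to its best remaining student) gives 316 points, worse by 54.
Swapping Delgado↔Mendoza (Delgado→Section 9am 15 points, Mendoza→Section 4pm 88 points) loses 24.
Ivanova's own top section is Section 1pm (87 points), but forcing Ivanova→Section 1pm and reassigning the rest optimally gives only 331 points — worse by 39.

Ivanova receives Section 11am.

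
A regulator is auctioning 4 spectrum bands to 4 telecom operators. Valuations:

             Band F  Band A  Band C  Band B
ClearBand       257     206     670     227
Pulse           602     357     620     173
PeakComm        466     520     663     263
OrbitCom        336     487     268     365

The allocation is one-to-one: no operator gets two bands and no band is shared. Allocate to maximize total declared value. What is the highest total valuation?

Max total: $2157M

Treat this as an assignment problem: match each operator to one band.
Optimal: ClearBand→Band C ($670M), Pulse→Band F ($602M), PeakComm→Band A ($520M), OrbitCom→Band B ($365M) — total 670+602+520+365 = $2157M.
Next-best assignment: ClearBand→Band C, Pulse→Band F, PeakComm→Band B, OrbitCom→Band A = $2022M.
Swapping OrbitCom↔Pulse (OrbitCom→Band F $336M, Pulse→Band B $173M) loses 458.
Checked against all permutations: $2157M is optimal.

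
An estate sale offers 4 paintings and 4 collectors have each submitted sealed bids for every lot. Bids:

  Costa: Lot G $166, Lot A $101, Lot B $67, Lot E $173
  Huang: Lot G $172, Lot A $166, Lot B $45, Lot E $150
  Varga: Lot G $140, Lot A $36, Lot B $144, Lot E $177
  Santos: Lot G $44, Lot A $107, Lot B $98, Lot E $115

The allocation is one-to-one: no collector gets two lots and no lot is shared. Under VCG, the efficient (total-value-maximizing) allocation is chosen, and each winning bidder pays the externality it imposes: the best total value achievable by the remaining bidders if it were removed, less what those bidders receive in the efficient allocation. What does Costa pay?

Efficient allocation: Costa→Lot G ($166), Huang→Lot A ($166), Varga→Lot E ($177), Santos→Lot B ($98); total welfare W = $607.
Costa receives Lot G at value $166, so the others get W − 166 = $441.
Without Costa: best allocation of the remaining 3 bidders over all 4 lots is Huang→Lot G ($172), Varga→Lot E ($177), Santos→Lot A ($107), total $456.
VCG payment = (others' best without Costa) − (others' welfare with Costa) = 456 − 441 = $15.

Costa pays $15.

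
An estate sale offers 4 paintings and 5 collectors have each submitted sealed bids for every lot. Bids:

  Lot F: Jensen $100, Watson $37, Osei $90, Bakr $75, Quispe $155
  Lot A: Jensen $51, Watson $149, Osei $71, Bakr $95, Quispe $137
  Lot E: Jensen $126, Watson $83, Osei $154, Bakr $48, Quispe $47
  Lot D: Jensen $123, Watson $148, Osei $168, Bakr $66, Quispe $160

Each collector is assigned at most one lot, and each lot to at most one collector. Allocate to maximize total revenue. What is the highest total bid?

This is the linear assignment problem.
Optimal: Quispe→Lot F ($155), Watson→Lot A ($149), Jensen→Lot E ($126), Osei→Lot D ($168) — total 155+149+126+168 = $598.
Row-greedy (each collector in turn takes its best remaining lot) gives $518, worse by 80.
Checked against all permutations: $598 is optimal.

Maximum total: $598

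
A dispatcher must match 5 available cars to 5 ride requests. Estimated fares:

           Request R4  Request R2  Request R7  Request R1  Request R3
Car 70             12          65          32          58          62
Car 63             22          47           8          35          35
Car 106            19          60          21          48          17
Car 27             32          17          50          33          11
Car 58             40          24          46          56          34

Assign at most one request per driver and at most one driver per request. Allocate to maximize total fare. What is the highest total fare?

Maximum total: $250

This is the linear assignment problem.
Optimal: Car 70→Request R3 ($62), Car 63→Request R4 ($22), Car 106→Request R2 ($60), Car 27→Request R7 ($50), Car 58→Request R1 ($56) — total 62+22+60+50+56 = $250.
Max-entry greedy (repeatedly take the single best remaining cell) gives $225, worse by 25.
Checked against all permutations: $250 is optimal.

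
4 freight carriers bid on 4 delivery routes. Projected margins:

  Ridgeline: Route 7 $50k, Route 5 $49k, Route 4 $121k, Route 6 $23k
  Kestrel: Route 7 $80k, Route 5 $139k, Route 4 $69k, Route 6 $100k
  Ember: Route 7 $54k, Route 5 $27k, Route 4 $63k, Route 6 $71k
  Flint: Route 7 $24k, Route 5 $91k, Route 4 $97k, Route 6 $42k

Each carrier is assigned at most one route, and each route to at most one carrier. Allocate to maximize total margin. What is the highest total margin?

This is a one-to-one assignment (maximum-weight bipartite matching).
Optimal: Ridgeline→Route 4 ($121k), Kestrel→Route 6 ($100k), Ember→Route 7 ($54k), Flint→Route 5 ($91k) — total 121+100+54+91 = $366k.
Column-greedy (each route in turn goes to its best remaining carrier) gives $363k, worse by 3.
Swapping Kestrel↔Ember (Kestrel→Route 7 $80k, Ember→Route 6 $71k) loses 3.
No other one-to-one assignment exceeds $366k.

Maximum total: $366k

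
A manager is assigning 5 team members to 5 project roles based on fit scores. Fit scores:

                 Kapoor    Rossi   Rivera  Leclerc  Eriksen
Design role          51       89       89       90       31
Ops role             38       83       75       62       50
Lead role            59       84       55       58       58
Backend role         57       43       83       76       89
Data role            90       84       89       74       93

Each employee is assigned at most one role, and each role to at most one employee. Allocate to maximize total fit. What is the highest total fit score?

This is a one-to-one assignment (maximum-weight bipartite matching).
Optimal: Kapoor→Data role (90 pts), Rossi→Lead role (84 pts), Rivera→Ops role (75 pts), Leclerc→Design role (90 pts), Eriksen→Backend role (89 pts) — total 90+84+75+90+89 = 428 pts.
Max-entry greedy (repeatedly take the single best remaining cell) gives 388 pts, worse by 40.
Checked against all permutations: 428 pts is optimal.

Max total: 428 pts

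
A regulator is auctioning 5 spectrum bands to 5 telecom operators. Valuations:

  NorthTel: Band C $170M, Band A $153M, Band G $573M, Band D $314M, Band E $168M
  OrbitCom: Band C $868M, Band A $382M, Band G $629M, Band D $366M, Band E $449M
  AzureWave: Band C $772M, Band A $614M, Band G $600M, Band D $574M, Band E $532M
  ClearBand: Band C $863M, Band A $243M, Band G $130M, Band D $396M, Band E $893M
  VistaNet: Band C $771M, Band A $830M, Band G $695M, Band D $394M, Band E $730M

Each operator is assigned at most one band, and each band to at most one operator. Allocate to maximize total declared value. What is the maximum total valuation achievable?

Optimal: NorthTel→Band G ($573M), OrbitCom→Band C ($868M), AzureWave→Band D ($574M), ClearBand→Band E ($893M), VistaNet→Band A ($830M) — total 573+868+574+893+830 = $3738M.
Row-greedy (each operator in turn takes its best remaining band) gives $3342M, worse by 396.
Every other assignment is strictly worse.

Maximum total: $3738M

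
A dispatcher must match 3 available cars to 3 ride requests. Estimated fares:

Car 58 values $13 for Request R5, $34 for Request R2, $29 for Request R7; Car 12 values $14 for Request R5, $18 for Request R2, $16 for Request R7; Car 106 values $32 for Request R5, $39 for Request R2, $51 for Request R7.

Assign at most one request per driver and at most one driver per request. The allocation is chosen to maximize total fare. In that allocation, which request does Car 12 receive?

Optimal: Car 58→Request R2 ($34), Car 12→Request R5 ($14), Car 106→Request R7 ($51) — total 34+14+51 = $99.
Column-greedy (each request in turn goes to its best remaining driver) gives $82, worse by 17.
Next-best assignment: Car 58→Request R5, Car 12→Request R2, Car 106→Request R7 = $82.
Every other assignment is strictly worse.
Car 12's own top request is Request R2 ($18), but forcing Car 12→Request R2 and reassigning the rest optimally gives only $82 — worse by 17.

Car 12 receives Request R5.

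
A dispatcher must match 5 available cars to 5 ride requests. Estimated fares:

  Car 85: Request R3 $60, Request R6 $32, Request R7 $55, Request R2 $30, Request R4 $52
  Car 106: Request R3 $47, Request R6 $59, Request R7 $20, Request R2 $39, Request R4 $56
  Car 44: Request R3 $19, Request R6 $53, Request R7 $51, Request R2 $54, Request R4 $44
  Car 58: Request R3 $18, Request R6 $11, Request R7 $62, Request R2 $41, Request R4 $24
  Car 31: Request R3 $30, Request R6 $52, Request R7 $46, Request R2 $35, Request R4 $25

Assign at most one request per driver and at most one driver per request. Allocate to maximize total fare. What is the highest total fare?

Max total: $284

This is a one-to-one assignment (maximum-weight bipartite matching).
Optimal: Car 85→Request R3 ($60), Car 106→Request R4 ($56), Car 44→Request R2 ($54), Car 58→Request R7 ($62), Car 31→Request R6 ($52) — total 60+56+54+62+52 = $284.
Row-greedy (each driver in turn takes its best remaining request) gives $260, worse by 24.
Swapping Car 31↔Car 58 (Car 31→Request R7 $46, Car 58→Request R6 $11) loses 57.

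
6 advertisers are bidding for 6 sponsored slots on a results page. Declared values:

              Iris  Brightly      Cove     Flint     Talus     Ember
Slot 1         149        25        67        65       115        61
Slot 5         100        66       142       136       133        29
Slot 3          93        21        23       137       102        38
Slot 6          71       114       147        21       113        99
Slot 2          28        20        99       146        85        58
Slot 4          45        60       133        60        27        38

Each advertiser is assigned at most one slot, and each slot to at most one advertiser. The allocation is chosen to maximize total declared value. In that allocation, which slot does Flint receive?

Optimal: Iris→Slot 1 ($149), Brightly→Slot 6 ($114), Cove→Slot 4 ($133), Flint→Slot 3 ($137), Talus→Slot 5 ($133), Ember→Slot 2 ($58) — total 149+114+133+137+133+58 = $724.
Max-entry greedy (repeatedly take the single best remaining cell) gives $673, worse by 51.
Next-best assignment: Iris→Slot 1, Brightly→Slot 6, Cove→Slot 4, Flint→Slot 2, Talus→Slot 5, Ember→Slot 3 = $713.
Every other assignment is strictly worse.
Flint's own top slot is Slot 2 ($146), but forcing Flint→Slot 2 and reassigning the rest optimally gives only $713 — worse by 11.

Flint receives Slot 3.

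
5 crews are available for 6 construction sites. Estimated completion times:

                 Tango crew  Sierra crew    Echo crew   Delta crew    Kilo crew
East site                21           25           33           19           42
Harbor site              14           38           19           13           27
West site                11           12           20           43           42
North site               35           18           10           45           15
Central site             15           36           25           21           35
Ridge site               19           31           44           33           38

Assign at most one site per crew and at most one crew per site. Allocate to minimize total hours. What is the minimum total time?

Minimum total: 80 hours

Optimal: Tango crew→Central site (15 hours), Sierra crew→West site (12 hours), Echo crew→Harbor site (19 hours), Delta crew→East site (19 hours), Kilo crew→North site (15 hours) — total 15+12+19+19+15 = 80 hours.
Row-greedy (each crew in turn takes its cheapest remaining site) gives 102 hours, worse by 22.
Next-best assignment: Tango crew→Central site, Sierra crew→West site, Echo crew→North site, Delta crew→East site, Kilo crew→Harbor site = 83 hours.
Swapping Tango crew↔Echo crew (Tango crew→Harbor site 14 hours, Echo crew→Central site 25 hours) adds 5.
Every other assignment is strictly worse.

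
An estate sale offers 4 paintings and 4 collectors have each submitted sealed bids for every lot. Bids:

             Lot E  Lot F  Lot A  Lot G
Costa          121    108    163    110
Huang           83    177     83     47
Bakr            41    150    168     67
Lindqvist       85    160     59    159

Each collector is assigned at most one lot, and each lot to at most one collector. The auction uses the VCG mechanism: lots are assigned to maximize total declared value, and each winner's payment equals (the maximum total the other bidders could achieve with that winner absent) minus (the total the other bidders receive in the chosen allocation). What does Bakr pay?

Bakr pays $42.

Efficient allocation: Costa→Lot E ($121), Huang→Lot F ($177), Bakr→Lot A ($168), Lindqvist→Lot G ($159); total welfare W = $625.
Bakr receives Lot A at value $168, so the others get W − 168 = $457.
Without Bakr: best allocation of the remaining 3 bidders over all 4 lots is Costa→Lot A ($163), Huang→Lot F ($177), Lindqvist→Lot G ($159), total $499.
VCG payment = (others' best without Bakr) − (others' welfare with Bakr) = 499 − 457 = $42.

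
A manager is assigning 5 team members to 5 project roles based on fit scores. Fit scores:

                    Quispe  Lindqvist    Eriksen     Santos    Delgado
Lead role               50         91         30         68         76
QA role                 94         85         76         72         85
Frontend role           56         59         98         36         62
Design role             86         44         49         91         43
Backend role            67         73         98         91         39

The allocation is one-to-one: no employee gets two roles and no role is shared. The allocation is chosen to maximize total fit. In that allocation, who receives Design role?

Quispe receives Design role.

Treat this as an assignment problem: match each employee to one role.
Optimal: Quispe→Design role (86 pts), Lindqvist→Lead role (91 pts), Eriksen→Frontend role (98 pts), Santos→Backend role (91 pts), Delgado→QA role (85 pts) — total 86+91+98+91+85 = 451 pts.
Row-greedy (each employee in turn takes its best remaining role) gives 413 pts, worse by 38.
Swapping Santos↔Delgado (Santos→QA role 72 pts, Delgado→Backend role 39 pts) loses 65.
Quispe's own top role is QA role (94 pts), but forcing Quispe→QA role and reassigning the rest optimally gives only 436 pts — worse by 15.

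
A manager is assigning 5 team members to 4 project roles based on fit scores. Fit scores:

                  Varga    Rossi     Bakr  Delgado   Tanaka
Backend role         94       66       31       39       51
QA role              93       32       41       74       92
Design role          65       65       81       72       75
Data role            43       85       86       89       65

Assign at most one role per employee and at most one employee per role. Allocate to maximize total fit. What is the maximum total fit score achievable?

Max total: 356 pts

Treat this as an assignment problem: match each employee to one role.
Optimal: Varga→Backend role (94 pts), Tanaka→QA role (92 pts), Bakr→Design role (81 pts), Delgado→Data role (89 pts) — total 94+92+81+89 = 356 pts.
Checked against all permutations: 356 pts is optimal.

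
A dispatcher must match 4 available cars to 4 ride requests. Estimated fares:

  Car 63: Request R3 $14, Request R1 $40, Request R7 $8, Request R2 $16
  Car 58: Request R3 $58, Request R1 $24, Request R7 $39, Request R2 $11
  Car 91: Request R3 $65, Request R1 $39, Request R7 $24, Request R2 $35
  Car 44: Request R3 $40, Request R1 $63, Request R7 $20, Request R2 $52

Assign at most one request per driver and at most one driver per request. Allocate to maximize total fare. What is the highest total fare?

Optimal: Car 63→Request R1 ($40), Car 58→Request R7 ($39), Car 91→Request R3 ($65), Car 44→Request R2 ($52) — total 40+39+65+52 = $196.
Next-best assignment: Car 63→Request R2, Car 58→Request R7, Car 91→Request R3, Car 44→Request R1 = $183.
Checked against all permutations: $196 is optimal.

Max total: $196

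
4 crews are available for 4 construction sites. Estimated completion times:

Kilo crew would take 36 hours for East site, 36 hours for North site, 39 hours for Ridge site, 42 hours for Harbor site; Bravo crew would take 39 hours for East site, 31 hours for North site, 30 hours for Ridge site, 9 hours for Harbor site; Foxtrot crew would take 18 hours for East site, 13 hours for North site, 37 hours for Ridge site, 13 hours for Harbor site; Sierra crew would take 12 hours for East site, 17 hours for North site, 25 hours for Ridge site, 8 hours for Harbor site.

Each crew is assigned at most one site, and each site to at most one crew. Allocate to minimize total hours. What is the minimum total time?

Treat this as an assignment problem: match each crew to one site.
Optimal: Kilo crew→Ridge site (39 hours), Bravo crew→Harbor site (9 hours), Foxtrot crew→North site (13 hours), Sierra crew→East site (12 hours) — total 39+9+13+12 = 73 hours.
Row-greedy (each crew in turn takes its cheapest remaining site) gives 83 hours, worse by 10.
Next-best assignment: Kilo crew→East site, Bravo crew→Harbor site, Foxtrot crew→North site, Sierra crew→Ridge site = 83 hours.

Min total: 73 hours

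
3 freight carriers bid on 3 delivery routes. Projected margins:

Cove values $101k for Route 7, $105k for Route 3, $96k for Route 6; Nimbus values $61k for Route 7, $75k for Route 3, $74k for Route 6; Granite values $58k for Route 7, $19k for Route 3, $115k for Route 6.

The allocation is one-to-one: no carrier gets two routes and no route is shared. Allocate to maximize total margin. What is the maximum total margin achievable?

Max total: $291k

Optimal: Cove→Route 7 ($101k), Nimbus→Route 3 ($75k), Granite→Route 6 ($115k) — total 101+75+115 = $291k.
Row-greedy (each carrier in turn takes its best remaining route) gives $237k, worse by 54.
Swapping Nimbus↔Cove (Nimbus→Route 7 $61k, Cove→Route 3 $105k) loses 10.
No other one-to-one assignment exceeds $291k.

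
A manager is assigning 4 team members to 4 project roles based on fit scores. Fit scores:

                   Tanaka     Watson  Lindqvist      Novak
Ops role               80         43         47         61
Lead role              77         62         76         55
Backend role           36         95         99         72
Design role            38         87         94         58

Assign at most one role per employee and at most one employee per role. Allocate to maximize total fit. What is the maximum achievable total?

Max total: 327 pts

This is a one-to-one assignment (maximum-weight bipartite matching).
Optimal: Tanaka→Lead role (77 pts), Watson→Backend role (95 pts), Lindqvist→Design role (94 pts), Novak→Ops role (61 pts) — total 77+95+94+61 = 327 pts.
Next-best assignment: Tanaka→Ops role, Watson→Backend role, Lindqvist→Design role, Novak→Lead role = 324 pts.
Swapping Novak↔Lindqvist (Novak→Design role 58 pts, Lindqvist→Ops role 47 pts) loses 50.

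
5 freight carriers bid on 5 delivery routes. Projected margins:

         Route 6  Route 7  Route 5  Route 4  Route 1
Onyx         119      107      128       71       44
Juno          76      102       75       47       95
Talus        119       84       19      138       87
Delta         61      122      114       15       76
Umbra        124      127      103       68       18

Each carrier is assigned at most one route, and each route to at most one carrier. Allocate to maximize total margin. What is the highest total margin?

Optimal: Onyx→Route 5 ($128k), Juno→Route 1 ($95k), Talus→Route 4 ($138k), Delta→Route 7 ($122k), Umbra→Route 6 ($124k) — total 128+95+138+122+124 = $607k.
Row-greedy (each carrier in turn takes its best remaining route) gives $568k, worse by 39.
Next-best assignment: Onyx→Route 6, Juno→Route 1, Talus→Route 4, Delta→Route 5, Umbra→Route 7 = $593k.
No other one-to-one assignment exceeds $607k.

Max total: $607k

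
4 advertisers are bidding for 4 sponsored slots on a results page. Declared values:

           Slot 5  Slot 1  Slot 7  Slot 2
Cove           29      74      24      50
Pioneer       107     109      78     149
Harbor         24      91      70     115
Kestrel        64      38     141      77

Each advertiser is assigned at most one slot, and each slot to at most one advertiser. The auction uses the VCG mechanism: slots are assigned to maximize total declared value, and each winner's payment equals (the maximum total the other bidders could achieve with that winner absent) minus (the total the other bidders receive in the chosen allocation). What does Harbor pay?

Harbor pays $42.

Efficient allocation: Cove→Slot 1 ($74), Pioneer→Slot 5 ($107), Harbor→Slot 2 ($115), Kestrel→Slot 7 ($141); total welfare W = $437.
Harbor receives Slot 2 at value $115, so the others get W − 115 = $322.
Without Harbor: best allocation of the remaining 3 bidders over all 4 slots is Cove→Slot 1 ($74), Pioneer→Slot 2 ($149), Kestrel→Slot 7 ($141), total $364.
VCG payment = (others' best without Harbor) − (others' welfare with Harbor) = 364 − 322 = $42.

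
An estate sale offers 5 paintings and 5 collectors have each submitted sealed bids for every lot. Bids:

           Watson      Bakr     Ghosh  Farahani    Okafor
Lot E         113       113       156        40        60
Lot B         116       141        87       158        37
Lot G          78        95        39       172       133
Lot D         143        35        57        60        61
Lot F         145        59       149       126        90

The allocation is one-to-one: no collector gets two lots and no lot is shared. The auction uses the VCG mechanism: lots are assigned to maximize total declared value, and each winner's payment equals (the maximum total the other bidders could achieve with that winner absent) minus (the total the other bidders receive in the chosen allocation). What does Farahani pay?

Farahani pays $45.

Efficient allocation: Watson→Lot D ($143), Bakr→Lot B ($141), Ghosh→Lot E ($156), Farahani→Lot G ($172), Okafor→Lot F ($90); total welfare W = $702.
Farahani receives Lot G at value $172, so the others get W − 172 = $530.
Without Farahani: best allocation of the remaining 4 bidders over all 5 lots is Watson→Lot F ($145), Bakr→Lot B ($141), Ghosh→Lot E ($156), Okafor→Lot G ($133), total $575.
VCG payment = (others' best without Farahani) − (others' welfare with Farahani) = 575 − 530 = $45.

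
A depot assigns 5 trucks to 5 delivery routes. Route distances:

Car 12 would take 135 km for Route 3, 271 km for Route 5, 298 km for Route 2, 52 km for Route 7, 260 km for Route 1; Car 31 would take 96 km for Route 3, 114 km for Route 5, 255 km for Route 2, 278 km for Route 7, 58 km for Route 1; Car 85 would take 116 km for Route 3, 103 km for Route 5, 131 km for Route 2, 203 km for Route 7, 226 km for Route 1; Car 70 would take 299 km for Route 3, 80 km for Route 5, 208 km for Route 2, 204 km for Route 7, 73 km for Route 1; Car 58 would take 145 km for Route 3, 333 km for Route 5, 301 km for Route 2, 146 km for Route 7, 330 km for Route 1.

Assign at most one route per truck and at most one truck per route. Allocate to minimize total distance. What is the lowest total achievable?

Optimal: Car 12→Route 7 (52 km), Car 31→Route 1 (58 km), Car 85→Route 2 (131 km), Car 70→Route 5 (80 km), Car 58→Route 3 (145 km) — total 52+58+131+80+145 = 466 km.
Next-best assignment: Car 12→Route 7, Car 31→Route 5, Car 85→Route 2, Car 70→Route 1, Car 58→Route 3 = 515 km.
Checked against all permutations: 466 km is optimal.

Minimum total: 466 km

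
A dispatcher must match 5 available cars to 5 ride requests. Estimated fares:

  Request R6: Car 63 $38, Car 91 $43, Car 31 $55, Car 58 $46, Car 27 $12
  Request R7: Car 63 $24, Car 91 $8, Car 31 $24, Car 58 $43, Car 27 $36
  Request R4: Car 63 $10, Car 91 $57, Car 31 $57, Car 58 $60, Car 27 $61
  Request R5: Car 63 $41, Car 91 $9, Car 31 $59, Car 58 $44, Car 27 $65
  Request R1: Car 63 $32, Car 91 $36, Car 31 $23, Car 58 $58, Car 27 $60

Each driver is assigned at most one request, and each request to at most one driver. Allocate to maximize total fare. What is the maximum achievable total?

Optimal: Car 63→Request R7 ($24), Car 91→Request R4 ($57), Car 31→Request R6 ($55), Car 58→Request R1 ($58), Car 27→Request R5 ($65) — total 24+57+55+58+65 = $259.
Max-entry greedy (repeatedly take the single best remaining cell) gives $240, worse by 19.

Maximum total: $259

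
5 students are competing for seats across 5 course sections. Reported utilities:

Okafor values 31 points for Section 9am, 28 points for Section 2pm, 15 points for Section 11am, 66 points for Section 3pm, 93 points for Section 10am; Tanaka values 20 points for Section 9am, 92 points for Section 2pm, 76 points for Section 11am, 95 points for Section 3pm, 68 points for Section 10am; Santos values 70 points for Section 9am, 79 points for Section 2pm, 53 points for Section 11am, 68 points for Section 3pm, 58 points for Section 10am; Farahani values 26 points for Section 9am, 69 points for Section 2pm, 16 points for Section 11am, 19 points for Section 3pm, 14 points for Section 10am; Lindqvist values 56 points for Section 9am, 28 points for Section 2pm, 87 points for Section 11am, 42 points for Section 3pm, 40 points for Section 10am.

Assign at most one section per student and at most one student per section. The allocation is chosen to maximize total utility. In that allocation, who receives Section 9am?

Santos receives Section 9am.

Treat this as an assignment problem: match each student to one section.
Optimal: Okafor→Section 10am (93 points), Tanaka→Section 3pm (95 points), Santos→Section 9am (70 points), Farahani→Section 2pm (69 points), Lindqvist→Section 11am (87 points) — total 93+95+70+69+87 = 414 points.
Max-entry greedy (repeatedly take the single best remaining cell) gives 380 points, worse by 34.
Next-best assignment: Okafor→Section 10am, Tanaka→Section 3pm, Santos→Section 2pm, Farahani→Section 9am, Lindqvist→Section 11am = 380 points.
Santos's own top section is Section 2pm (79 points), but forcing Santos→Section 2pm and reassigning the rest optimally gives only 380 points — worse by 34.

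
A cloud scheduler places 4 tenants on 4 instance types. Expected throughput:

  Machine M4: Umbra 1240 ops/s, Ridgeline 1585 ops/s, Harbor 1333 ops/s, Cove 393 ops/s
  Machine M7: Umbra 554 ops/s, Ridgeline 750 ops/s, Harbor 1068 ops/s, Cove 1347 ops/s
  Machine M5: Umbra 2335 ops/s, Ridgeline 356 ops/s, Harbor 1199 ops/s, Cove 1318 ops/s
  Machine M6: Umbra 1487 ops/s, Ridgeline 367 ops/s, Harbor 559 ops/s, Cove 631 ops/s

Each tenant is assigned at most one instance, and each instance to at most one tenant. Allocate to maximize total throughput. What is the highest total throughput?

Optimal: Umbra→Machine M5 (2335 ops/s), Ridgeline→Machine M4 (1585 ops/s), Harbor→Machine M6 (559 ops/s), Cove→Machine M7 (1347 ops/s) — total 2335+1585+559+1347 = 5826 ops/s.
Row-greedy (each tenant in turn takes its best remaining instance) gives 5619 ops/s, worse by 207.

Maximum total: 5826 ops/s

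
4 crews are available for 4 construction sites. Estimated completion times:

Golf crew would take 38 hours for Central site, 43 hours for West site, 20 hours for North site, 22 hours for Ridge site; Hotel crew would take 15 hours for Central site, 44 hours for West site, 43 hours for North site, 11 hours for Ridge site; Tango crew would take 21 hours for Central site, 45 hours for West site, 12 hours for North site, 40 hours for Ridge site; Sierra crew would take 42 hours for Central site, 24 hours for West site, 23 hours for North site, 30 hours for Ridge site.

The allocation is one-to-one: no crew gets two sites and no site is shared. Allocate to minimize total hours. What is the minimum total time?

This is the linear assignment problem.
Optimal: Golf crew→Ridge site (22 hours), Hotel crew→Central site (15 hours), Tango crew→North site (12 hours), Sierra crew→West site (24 hours) — total 22+15+12+24 = 73 hours.
Row-greedy (each crew in turn takes its cheapest remaining site) gives 76 hours, worse by 3.
Next-best assignment: Golf crew→North site, Hotel crew→Ridge site, Tango crew→Central site, Sierra crew→West site = 76 hours.
Checked against all permutations: 73 hours is optimal.

Min total: 73 hours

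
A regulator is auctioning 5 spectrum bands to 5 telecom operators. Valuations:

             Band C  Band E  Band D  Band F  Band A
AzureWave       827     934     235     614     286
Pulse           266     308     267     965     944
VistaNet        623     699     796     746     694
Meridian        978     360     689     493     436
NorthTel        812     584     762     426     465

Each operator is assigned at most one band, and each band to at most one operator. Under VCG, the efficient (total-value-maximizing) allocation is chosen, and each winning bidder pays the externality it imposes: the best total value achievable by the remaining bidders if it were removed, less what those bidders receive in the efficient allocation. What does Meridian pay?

Meridian pays $121M.

Efficient allocation: AzureWave→Band E ($934M), Pulse→Band A ($944M), VistaNet→Band F ($746M), Meridian→Band C ($978M), NorthTel→Band D ($762M); total welfare W = $4364M.
Meridian receives Band C at value $978M, so the others get W − 978 = $3386M.
Without Meridian: best allocation of the remaining 4 bidders over all 5 bands is AzureWave→Band E ($934M), Pulse→Band F ($965M), VistaNet→Band D ($796M), NorthTel→Band C ($812M), total $3507M.
VCG payment = (others' best without Meridian) − (others' welfare with Meridian) = 3507 − 3386 = $121M.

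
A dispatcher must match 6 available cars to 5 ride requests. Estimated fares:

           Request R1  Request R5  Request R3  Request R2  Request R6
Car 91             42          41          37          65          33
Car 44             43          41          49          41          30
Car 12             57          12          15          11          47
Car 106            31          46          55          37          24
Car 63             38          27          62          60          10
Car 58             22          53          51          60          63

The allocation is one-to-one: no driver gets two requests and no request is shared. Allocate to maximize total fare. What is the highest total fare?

Optimal: Car 12→Request R1 ($57), Car 106→Request R5 ($46), Car 63→Request R3 ($62), Car 91→Request R2 ($65), Car 58→Request R6 ($63) — total 57+46+62+65+63 = $293.
Row-greedy (each driver in turn takes its best remaining request) gives $227, worse by 66.
Next-best assignment: Car 12→Request R1, Car 44→Request R5, Car 63→Request R3, Car 91→Request R2, Car 58→Request R6 = $288.
Swapping Car 91↔Car 63 (Car 91→Request R3 $37, Car 63→Request R2 $60) loses 30.

Max total: $293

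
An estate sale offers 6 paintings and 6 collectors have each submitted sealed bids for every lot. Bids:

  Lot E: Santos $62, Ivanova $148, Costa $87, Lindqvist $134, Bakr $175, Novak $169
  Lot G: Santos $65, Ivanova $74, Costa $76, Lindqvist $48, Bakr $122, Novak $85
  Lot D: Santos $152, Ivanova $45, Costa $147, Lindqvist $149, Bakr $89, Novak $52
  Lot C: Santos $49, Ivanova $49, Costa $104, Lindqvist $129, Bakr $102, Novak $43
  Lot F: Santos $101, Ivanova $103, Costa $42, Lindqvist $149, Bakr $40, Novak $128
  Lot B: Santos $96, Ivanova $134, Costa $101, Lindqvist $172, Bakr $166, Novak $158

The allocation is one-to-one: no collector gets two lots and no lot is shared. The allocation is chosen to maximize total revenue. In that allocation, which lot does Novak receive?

Optimal: Santos→Lot D ($152), Ivanova→Lot E ($148), Costa→Lot C ($104), Lindqvist→Lot F ($149), Bakr→Lot G ($122), Novak→Lot B ($158) — total 152+148+104+149+122+158 = $833.
Max-entry greedy (repeatedly take the single best remaining cell) gives $805, worse by 28.
Next-best assignment: Santos→Lot D, Ivanova→Lot B, Costa→Lot C, Lindqvist→Lot F, Bakr→Lot G, Novak→Lot E = $830.
Novak's own top lot is Lot E ($169), but forcing Novak→Lot E and reassigning the rest optimally gives only $830 — worse by 3.

Novak receives Lot B.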